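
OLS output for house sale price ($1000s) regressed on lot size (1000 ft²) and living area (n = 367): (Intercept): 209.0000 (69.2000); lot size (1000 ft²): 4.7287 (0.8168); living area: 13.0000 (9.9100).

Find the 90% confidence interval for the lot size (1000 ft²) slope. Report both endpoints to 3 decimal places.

Read off: b = 4.7287, SE = 0.8168 for lot size (1000 ft²).
df = n − k − 1 = 367 − 2 − 1 = 364.
t* = t_{0.05, 364} = 1.649051.
Margin = t* × SE = 1.649051 × 0.8168 = 1.34694.
CI: 4.7287 ± 1.34694 → (3.382, 6.076).

(3.382, 6.076)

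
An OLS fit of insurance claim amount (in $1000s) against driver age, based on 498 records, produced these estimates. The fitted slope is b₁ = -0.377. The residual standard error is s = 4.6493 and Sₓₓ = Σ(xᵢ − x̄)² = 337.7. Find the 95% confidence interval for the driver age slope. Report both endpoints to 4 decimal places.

SE(b₁) = s/√Sₓₓ = 4.6493/√337.7 = 0.253001.
df = n − 2 = 496.
t* = t_{0.025, 496} = 1.964758.
Margin = t* × SE = 1.964758 × 0.253001 = 0.497086.
CI: -0.377 ± 0.497086 → (-0.8741, 0.1201).
With 95% confidence, each one-unit increase in driver age is associated with a change of between -0.8741 and 0.1201 $1000s in insurance claim amount.

(-0.8741, 0.1201)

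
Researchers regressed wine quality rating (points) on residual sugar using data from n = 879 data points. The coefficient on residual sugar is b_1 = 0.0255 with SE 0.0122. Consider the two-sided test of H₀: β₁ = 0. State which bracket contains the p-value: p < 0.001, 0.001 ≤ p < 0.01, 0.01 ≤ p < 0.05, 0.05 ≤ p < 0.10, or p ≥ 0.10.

0.01 ≤ p < 0.05

t = 0.0255 / 0.0122 = 2.090.
df = n − 2 = 879 − 2 = 877.
Two-sided p = 2·P(T_{877} > |t|) ≈ 0.0369.
So 0.01 ≤ p < 0.05.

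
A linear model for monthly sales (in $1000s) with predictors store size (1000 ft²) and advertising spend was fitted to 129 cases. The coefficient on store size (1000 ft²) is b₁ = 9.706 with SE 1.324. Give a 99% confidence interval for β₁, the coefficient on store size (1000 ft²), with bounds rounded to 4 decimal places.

(6.2432, 13.1688)

df = n − k − 1 = 129 − 2 − 1 = 126.
t* = t_{0.005, 126} = 2.615412.
Margin = t* × SE = 2.615412 × 1.324 = 3.462806.
CI: 9.706 ± 3.462806 → (6.2432, 13.1688).
With 99% confidence, each one-unit increase in store size (1000 ft²) is associated with a change of between 6.2432 and 13.1688 $1000s in monthly sales, holding the other predictors fixed.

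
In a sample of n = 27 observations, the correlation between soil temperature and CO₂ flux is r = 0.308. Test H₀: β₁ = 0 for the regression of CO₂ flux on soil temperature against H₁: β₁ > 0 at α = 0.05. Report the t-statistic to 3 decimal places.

t = 1.619

t = r·√(n − 2)/√(1 − r²) = 0.308·√25/√0.905136 = 1.619.
df = n − 2 = 25.
One-sided p ≈ 0.0590, which is ≥ 0.05, so fail to reject H₀.
The data do not give significant evidence of a linear association between soil temperature and CO₂ flux.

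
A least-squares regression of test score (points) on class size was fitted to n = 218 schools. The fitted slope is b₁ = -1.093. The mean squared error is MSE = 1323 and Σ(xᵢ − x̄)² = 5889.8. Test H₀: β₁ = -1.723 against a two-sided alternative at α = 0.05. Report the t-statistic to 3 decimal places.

t = 1.329

SE(b₁) = √(MSE/Sₓₓ) = √(1323/5889.8) = 0.473947.
t = (-1.093 − (-1.723)) / 0.473947 = 1.329.
df = n − 2 = 216.
Two-sided p ≈ 0.1852, which is ≥ 0.05, so fail to reject H₀.
The data are consistent with a true slope of -1.723 points per unit of class size.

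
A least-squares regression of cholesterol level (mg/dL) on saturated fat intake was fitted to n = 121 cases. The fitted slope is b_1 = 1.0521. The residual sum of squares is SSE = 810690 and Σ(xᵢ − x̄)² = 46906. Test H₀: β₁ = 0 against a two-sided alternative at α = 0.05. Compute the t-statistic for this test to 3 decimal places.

MSE = SSE/(n − 2) = 810690/119 = 6812.52.
SE(b_1) = √(MSE/Sₓₓ) = √(6812.52/46906) = 0.381101.
t = 1.0521 / 0.381101 = 2.761.
df = n − 2 = 119.
Two-sided p ≈ 0.0067, which is < 0.05, so reject H₀.
There is evidence that saturated fat intake is associated with cholesterol level.

t = 2.761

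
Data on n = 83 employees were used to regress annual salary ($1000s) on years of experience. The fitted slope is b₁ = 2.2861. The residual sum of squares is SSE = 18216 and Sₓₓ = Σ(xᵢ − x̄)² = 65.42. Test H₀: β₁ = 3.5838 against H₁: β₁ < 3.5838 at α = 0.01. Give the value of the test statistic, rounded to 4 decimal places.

t = -0.6999

MSE = SSE/(n − 2) = 18216/81 = 224.889.
SE(b₁) = √(MSE/Sₓₓ) = √(224.889/65.42) = 1.85408.
t = (2.2861 − 3.5838) / 1.85408 = -0.6999.
df = n − 2 = 81.
One-sided p ≈ 0.2430, which is ≥ 0.01, so fail to reject H₀.
The data do not give significant evidence that the true slope on years of experience is below 3.5838 $1000s per unit.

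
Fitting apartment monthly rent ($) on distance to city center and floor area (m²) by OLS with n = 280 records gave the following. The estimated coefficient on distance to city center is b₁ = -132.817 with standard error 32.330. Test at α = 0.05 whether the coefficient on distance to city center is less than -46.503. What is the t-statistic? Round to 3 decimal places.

t = -2.670

H₀: β₁ = -46.503 vs H₁: β₁ < -46.503.
t = (b₁ − β₁⁰)/SE = (-132.817 − (-46.503)) / 32.330 = -2.670.
df = n − k − 1 = 280 − 2 − 1 = 277.
One-sided p ≈ 0.0040, which is < 0.05, so reject H₀.
There is evidence that the true slope on distance to city center is below -46.503 $ per unit, holding the other predictors fixed.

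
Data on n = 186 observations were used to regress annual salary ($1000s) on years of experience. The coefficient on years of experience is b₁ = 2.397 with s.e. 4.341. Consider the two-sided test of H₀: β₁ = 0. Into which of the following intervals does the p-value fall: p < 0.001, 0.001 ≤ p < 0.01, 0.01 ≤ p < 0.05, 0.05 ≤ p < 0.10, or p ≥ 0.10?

t = 2.397 / 4.341 = 0.552.
df = n − 2 = 186 − 2 = 184.
Two-sided p = 2·P(T_{184} > |t|) ≈ 0.5815.
So p ≥ 0.10.

p ≥ 0.10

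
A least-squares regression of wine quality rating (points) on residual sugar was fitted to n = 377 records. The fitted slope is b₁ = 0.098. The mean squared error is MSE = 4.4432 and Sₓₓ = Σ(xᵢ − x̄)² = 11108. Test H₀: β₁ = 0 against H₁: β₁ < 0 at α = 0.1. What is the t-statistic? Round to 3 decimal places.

SE(b₁) = √(MSE/Sₓₓ) = √(4.4432/11108) = 0.02.
t = 0.098 / 0.02 = 4.900.
df = n − 2 = 375.
One-sided p ≈ 1.0000, which is ≥ 0.1, so fail to reject H₀.
The data do not give significant evidence that the true slope on residual sugar is negative.

t = 4.900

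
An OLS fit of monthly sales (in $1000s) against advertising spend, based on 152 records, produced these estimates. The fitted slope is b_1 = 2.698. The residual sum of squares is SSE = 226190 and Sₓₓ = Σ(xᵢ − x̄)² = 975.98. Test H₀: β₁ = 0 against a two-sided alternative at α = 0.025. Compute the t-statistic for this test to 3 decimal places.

t = 2.171

MSE = SSE/(n − 2) = 226190/150 = 1507.93.
SE(b_1) = √(MSE/Sₓₓ) = √(1507.93/975.98) = 1.243.
t = 2.698 / 1.243 = 2.171.
df = n − 2 = 150.
Two-sided p ≈ 0.0315, which is ≥ 0.025, so fail to reject H₀.
The data do not give significant evidence of an association between advertising spend and monthly sales.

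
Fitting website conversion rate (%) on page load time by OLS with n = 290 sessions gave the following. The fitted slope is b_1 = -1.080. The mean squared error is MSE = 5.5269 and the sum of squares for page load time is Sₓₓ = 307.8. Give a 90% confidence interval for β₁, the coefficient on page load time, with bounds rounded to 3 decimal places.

SE(b_1) = √(MSE/Sₓₓ) = √(5.5269/307.8) = 0.134001.
df = n − 2 = 288.
t* = t_{0.05, 288} = 1.650162.
Margin = t* × SE = 1.650162 × 0.134001 = 0.22112.
CI: -1.080 ± 0.22112 → (-1.301, -0.859).
With 90% confidence, each one-unit increase in page load time is associated with a change of between -1.301 and -0.859 % in website conversion rate.

(-1.301, -0.859)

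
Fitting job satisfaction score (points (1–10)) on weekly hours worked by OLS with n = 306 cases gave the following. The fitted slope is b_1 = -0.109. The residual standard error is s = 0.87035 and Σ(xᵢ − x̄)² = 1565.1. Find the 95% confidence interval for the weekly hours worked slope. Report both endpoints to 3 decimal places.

(-0.152, -0.066)

SE(b_1) = s/√Sₓₓ = 0.87035/√1565.1 = 0.022.
df = n − 2 = 304.
t* = t_{0.025, 304} = 1.967798.
Margin = t* × SE = 1.967798 × 0.022 = 0.04329.
CI: -0.109 ± 0.04329 → (-0.152, -0.066).
With 95% confidence, each one-unit increase in weekly hours worked is associated with a change of between -0.152 and -0.066 points (1–10) in job satisfaction score.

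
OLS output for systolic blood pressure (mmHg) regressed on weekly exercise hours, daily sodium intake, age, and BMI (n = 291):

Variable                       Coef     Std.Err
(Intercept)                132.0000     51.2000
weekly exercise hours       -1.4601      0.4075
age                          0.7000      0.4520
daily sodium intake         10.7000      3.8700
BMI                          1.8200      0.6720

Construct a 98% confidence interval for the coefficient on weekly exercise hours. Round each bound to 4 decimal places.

(-2.4134, -0.5068)

Read off: b = -1.4601, SE = 0.4075 for weekly exercise hours.
df = n − k − 1 = 291 − 4 − 1 = 286.
t* = t_{0.01, 286} = 2.339457.
Margin = t* × SE = 2.339457 × 0.4075 = 0.953329.
CI: -1.4601 ± 0.953329 → (-2.4134, -0.5068).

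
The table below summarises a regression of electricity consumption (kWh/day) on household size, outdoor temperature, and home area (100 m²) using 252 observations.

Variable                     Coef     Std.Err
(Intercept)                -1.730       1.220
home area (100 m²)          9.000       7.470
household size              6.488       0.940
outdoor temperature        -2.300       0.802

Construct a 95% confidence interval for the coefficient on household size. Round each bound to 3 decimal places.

(4.637, 8.339)

Read off: b = 6.488, SE = 0.940 for household size.
df = n − k − 1 = 252 − 3 − 1 = 248.
t* = t_{0.025, 248} = 1.969576.
Margin = t* × SE = 1.969576 × 0.940 = 1.85140.
CI: 6.488 ± 1.85140 → (4.637, 8.339).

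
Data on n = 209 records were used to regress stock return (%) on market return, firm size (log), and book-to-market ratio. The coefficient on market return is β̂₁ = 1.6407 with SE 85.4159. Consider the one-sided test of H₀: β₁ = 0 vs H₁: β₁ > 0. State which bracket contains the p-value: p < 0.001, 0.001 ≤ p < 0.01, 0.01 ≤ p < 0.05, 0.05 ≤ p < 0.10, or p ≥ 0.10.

p ≥ 0.10

t = 1.6407 / 85.4159 = 0.019.
df = n − k − 1 = 209 − 3 − 1 = 205.
One-sided p = P(T_{205} > t) ≈ 0.4923.
So p ≥ 0.10.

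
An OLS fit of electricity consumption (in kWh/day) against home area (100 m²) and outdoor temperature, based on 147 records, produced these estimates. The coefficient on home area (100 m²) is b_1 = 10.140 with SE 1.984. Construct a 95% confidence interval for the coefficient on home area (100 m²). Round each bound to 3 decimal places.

(6.218, 14.062)

df = n − k − 1 = 147 − 2 − 1 = 144.
t* = t_{0.025, 144} = 1.976575.
Margin = t* × SE = 1.976575 × 1.984 = 3.92152.
CI: 10.140 ± 3.92152 → (6.218, 14.062).
With 95% confidence, each one-unit increase in home area (100 m²) is associated with a change of between 6.218 and 14.062 kWh/day in electricity consumption, holding the other predictors fixed.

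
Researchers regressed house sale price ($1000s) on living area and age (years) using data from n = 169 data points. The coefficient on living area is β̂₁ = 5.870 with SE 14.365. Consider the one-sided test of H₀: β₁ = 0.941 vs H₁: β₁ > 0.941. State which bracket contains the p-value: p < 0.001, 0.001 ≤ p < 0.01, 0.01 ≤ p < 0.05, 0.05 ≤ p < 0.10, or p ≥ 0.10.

p ≥ 0.10

t = (5.870 − 0.941) / 14.365 = 0.343.
df = n − k − 1 = 169 − 2 − 1 = 166.
One-sided p = P(T_{166} > t) ≈ 0.3660.
So p ≥ 0.10.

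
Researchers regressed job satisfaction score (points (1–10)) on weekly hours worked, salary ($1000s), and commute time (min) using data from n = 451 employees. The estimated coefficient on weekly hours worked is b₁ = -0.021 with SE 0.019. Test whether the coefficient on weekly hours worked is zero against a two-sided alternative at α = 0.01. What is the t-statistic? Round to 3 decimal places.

t = -1.105

H₀: β₁ = 0 vs H₁: β₁ ≠ 0.
t = (b₁ − β₁⁰)/SE = -0.021 / 0.019 = -1.105.
df = n − k − 1 = 451 − 3 − 1 = 447.
Two-sided p ≈ 0.2696, which is ≥ 0.01, so fail to reject H₀.
The data do not give significant evidence of an association between weekly hours worked and job satisfaction score, after adjusting for the other predictors.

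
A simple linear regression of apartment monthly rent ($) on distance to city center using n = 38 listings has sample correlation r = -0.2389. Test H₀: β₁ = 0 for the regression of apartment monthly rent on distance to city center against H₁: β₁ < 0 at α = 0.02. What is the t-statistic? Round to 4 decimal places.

t = -1.4761

t = r·√(n − 2)/√(1 − r²) = -0.2389·√36/√0.942927 = -1.4761.
df = n − 2 = 36.
One-sided p ≈ 0.0743, which is ≥ 0.02, so fail to reject H₀.
The data do not give significant evidence of a linear association between distance to city center and apartment monthly rent.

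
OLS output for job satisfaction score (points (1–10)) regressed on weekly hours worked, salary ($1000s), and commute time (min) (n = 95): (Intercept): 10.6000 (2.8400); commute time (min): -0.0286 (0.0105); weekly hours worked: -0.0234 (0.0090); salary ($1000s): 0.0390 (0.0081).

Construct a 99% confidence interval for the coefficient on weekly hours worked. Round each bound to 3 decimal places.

(-0.047, 0.000)

Read off: b = -0.0234, SE = 0.0090 for weekly hours worked.
df = n − k − 1 = 95 − 3 − 1 = 91.
t* = t_{0.005, 91} = 2.63094.
Margin = t* × SE = 2.63094 × 0.0090 = 0.02368.
CI: -0.0234 ± 0.02368 → (-0.047, 0.000).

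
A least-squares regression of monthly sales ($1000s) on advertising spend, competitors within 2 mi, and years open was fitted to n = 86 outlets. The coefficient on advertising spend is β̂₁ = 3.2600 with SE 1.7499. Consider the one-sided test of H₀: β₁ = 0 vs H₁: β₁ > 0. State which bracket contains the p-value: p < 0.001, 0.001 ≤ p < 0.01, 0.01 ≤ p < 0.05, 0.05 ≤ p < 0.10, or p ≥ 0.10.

0.01 ≤ p < 0.05

t = 3.2600 / 1.7499 = 1.863.
df = n − k − 1 = 86 − 3 − 1 = 82.
One-sided p = P(T_{82} > t) ≈ 0.0330.
So 0.01 ≤ p < 0.05.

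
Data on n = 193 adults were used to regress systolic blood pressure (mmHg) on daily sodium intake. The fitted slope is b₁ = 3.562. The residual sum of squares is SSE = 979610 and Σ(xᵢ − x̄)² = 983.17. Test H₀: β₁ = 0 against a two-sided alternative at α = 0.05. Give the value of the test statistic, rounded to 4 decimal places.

MSE = SSE/(n − 2) = 979610/191 = 5128.85.
SE(b₁) = √(MSE/Sₓₓ) = √(5128.85/983.17) = 2.284.
t = 3.562 / 2.284 = 1.5595.
df = n − 2 = 191.
Two-sided p ≈ 0.1205, which is ≥ 0.05, so fail to reject H₀.
The data do not give significant evidence of an association between daily sodium intake and systolic blood pressure.

t = 1.5595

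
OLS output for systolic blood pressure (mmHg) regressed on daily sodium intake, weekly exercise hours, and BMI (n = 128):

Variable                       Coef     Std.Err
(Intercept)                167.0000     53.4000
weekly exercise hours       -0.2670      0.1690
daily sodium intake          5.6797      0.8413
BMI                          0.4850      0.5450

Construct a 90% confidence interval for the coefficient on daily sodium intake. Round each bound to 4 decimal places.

Read off: b = 5.6797, SE = 0.8413 for daily sodium intake.
df = n − k − 1 = 128 − 3 − 1 = 124.
t* = t_{0.05, 124} = 1.657235.
Margin = t* × SE = 1.657235 × 0.8413 = 1.394232.
CI: 5.6797 ± 1.394232 → (4.2855, 7.0739).

(4.2855, 7.0739)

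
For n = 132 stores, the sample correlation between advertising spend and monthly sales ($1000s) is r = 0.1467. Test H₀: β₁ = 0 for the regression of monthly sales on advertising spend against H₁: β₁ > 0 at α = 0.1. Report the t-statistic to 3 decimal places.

t = 1.691

t = r·√(n − 2)/√(1 − r²) = 0.1467·√130/√0.978479 = 1.691.
df = n − 2 = 130.
One-sided p ≈ 0.0466, which is < 0.1, so reject H₀.
There is evidence of a linear association between advertising spend and monthly sales.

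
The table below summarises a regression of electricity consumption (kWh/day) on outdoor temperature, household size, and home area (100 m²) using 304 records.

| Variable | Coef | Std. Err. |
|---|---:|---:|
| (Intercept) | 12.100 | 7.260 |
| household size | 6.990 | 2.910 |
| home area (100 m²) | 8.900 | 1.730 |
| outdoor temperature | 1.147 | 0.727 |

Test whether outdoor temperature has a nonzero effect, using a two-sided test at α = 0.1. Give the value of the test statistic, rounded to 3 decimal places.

t = 1.578

Read off: b = 1.147, SE = 0.727 for outdoor temperature.
H₀: β₁ = 0 vs H₁: β₁ ≠ 0.
t = 1.147 / 0.727 = 1.578.
df = n − k − 1 = 304 − 3 − 1 = 300.
Two-sided p ≈ 0.1157, which is ≥ 0.1, so fail to reject H₀.
The data do not give significant evidence of an association between outdoor temperature and electricity consumption, after adjusting for the other predictors.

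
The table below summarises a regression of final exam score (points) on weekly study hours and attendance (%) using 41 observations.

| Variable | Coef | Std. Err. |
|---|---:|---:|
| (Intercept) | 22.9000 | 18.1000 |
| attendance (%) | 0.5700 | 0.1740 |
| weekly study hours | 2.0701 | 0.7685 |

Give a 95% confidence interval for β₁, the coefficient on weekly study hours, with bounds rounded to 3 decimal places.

(0.514, 3.626)

Read off: b = 2.0701, SE = 0.7685 for weekly study hours.
df = n − k − 1 = 41 − 2 − 1 = 38.
t* = t_{0.025, 38} = 2.024394.
Margin = t* × SE = 2.024394 × 0.7685 = 1.55575.
CI: 2.0701 ± 1.55575 → (0.514, 3.626).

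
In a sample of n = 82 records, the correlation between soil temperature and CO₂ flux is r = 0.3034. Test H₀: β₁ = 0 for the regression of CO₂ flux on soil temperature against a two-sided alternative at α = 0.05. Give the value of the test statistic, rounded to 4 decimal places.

t = 2.8479

t = r·√(n − 2)/√(1 − r²) = 0.3034·√80/√0.907948 = 2.8479.
df = n − 2 = 80.
Two-sided p ≈ 0.0056, which is < 0.05, so reject H₀.
There is evidence of a linear association between soil temperature and CO₂ flux.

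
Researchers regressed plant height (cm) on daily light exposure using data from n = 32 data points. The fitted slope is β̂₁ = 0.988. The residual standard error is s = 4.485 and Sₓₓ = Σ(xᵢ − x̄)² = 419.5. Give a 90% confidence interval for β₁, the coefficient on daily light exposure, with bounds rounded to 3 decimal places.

(0.616, 1.360)

SE(β̂₁) = s/√Sₓₓ = 4.485/√419.5 = 0.218976.
df = n − 2 = 30.
t* = t_{0.05, 30} = 1.697261.
Margin = t* × SE = 1.697261 × 0.218976 = 0.37166.
CI: 0.988 ± 0.37166 → (0.616, 1.360).
With 90% confidence, each one-unit increase in daily light exposure is associated with a change of between 0.616 and 1.360 cm in plant height.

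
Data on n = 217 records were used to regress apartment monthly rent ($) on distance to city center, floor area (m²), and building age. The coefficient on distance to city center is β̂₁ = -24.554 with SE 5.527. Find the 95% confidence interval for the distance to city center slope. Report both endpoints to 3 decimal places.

df = n − k − 1 = 217 − 3 − 1 = 213.
t* = t_{0.025, 213} = 1.971164.
Margin = t* × SE = 1.971164 × 5.527 = 10.89462.
CI: -24.554 ± 10.89462 → (-35.449, -13.659).
With 95% confidence, each one-unit increase in distance to city center is associated with a change of between -35.449 and -13.659 $ in apartment monthly rent, holding the other predictors fixed.

(-35.449, -13.659)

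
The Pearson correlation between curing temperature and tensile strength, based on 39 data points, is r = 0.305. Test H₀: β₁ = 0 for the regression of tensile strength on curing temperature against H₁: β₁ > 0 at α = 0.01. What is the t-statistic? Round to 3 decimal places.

t = r·√(n − 2)/√(1 − r²) = 0.305·√37/√0.906975 = 1.948.
df = n − 2 = 37.
One-sided p ≈ 0.0295, which is ≥ 0.01, so fail to reject H₀.
The data do not give significant evidence of a linear association between curing temperature and tensile strength.

t = 1.948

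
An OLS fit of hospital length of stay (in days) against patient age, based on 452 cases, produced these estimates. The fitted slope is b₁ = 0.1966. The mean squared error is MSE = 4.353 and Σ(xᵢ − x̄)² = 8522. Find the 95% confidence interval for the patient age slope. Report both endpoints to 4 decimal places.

SE(b₁) = √(MSE/Sₓₓ) = √(4.353/8522) = 0.0226008.
df = n − 2 = 450.
t* = t_{0.025, 450} = 1.96525.
Margin = t* × SE = 1.96525 × 0.0226008 = 0.044416.
CI: 0.1966 ± 0.044416 → (0.1522, 0.2410).
With 95% confidence, each one-unit increase in patient age is associated with a change of between 0.1522 and 0.2410 days in hospital length of stay.

(0.1522, 0.2410)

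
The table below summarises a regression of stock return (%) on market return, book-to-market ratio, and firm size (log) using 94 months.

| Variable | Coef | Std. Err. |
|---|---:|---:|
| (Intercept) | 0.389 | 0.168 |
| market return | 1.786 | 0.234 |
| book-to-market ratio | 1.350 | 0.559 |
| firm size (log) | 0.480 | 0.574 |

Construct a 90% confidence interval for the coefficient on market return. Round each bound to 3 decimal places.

Read off: b = 1.786, SE = 0.234 for market return.
df = n − k − 1 = 94 − 3 − 1 = 90.
t* = t_{0.05, 90} = 1.661961.
Margin = t* × SE = 1.661961 × 0.234 = 0.38890.
CI: 1.786 ± 0.38890 → (1.397, 2.175).

(1.397, 2.175)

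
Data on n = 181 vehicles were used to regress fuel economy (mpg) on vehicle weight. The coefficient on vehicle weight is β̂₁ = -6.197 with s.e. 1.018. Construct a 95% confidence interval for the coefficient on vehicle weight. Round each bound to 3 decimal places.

(-8.206, -4.188)

df = n − 2 = 181 − 2 = 179.
t* = t_{0.025, 179} = 1.973305.
Margin = t* × SE = 1.973305 × 1.018 = 2.00882.
CI: -6.197 ± 2.00882 → (-8.206, -4.188).
With 95% confidence, each one-unit increase in vehicle weight is associated with a change of between -8.206 and -4.188 mpg in fuel economy.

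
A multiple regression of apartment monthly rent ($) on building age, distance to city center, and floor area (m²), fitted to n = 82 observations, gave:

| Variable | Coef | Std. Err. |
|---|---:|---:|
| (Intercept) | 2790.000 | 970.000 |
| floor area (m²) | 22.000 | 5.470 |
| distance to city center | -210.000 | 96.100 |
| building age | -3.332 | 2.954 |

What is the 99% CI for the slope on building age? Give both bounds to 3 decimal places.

(-11.132, 4.468)

Read off: b = -3.332, SE = 2.954 for building age.
df = n − k − 1 = 82 − 3 − 1 = 78.
t* = t_{0.005, 78} = 2.64034.
Margin = t* × SE = 2.64034 × 2.954 = 7.79956.
CI: -3.332 ± 7.79956 → (-11.132, 4.468).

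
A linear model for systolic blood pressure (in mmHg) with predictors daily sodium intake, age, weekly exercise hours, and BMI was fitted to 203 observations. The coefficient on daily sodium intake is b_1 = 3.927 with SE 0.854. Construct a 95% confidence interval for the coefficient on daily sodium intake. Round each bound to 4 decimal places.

df = n − k − 1 = 203 − 4 − 1 = 198.
t* = t_{0.025, 198} = 1.972017.
Margin = t* × SE = 1.972017 × 0.854 = 1.684103.
CI: 3.927 ± 1.684103 → (2.2429, 5.6111).
With 95% confidence, each one-unit increase in daily sodium intake is associated with a change of between 2.2429 and 5.6111 mmHg in systolic blood pressure, holding the other predictors fixed.

(2.2429, 5.6111)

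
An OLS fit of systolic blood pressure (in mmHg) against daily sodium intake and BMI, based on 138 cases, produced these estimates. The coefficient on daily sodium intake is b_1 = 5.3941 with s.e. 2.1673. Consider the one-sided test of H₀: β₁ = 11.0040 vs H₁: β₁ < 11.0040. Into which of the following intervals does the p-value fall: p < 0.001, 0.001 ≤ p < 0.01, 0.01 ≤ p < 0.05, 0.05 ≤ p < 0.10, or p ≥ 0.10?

t = (5.3941 − 11.0040) / 2.1673 = -2.588.
df = n − k − 1 = 138 − 2 − 1 = 135.
One-sided p = P(T_{135} < t) ≈ 0.0053.
So 0.001 ≤ p < 0.01.

0.001 ≤ p < 0.01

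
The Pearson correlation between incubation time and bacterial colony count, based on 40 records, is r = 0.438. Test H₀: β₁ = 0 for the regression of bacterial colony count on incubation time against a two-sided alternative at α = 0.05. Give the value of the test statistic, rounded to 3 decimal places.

t = 3.003

t = r·√(n − 2)/√(1 − r²) = 0.438·√38/√0.808156 = 3.003.
df = n − 2 = 38.
Two-sided p ≈ 0.0047, which is < 0.05, so reject H₀.
There is evidence of a linear association between incubation time and bacterial colony count.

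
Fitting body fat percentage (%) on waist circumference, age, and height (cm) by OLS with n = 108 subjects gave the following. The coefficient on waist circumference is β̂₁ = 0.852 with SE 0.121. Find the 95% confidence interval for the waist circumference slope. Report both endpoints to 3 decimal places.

df = n − k − 1 = 108 − 3 − 1 = 104.
t* = t_{0.025, 104} = 1.983038.
Margin = t* × SE = 1.983038 × 0.121 = 0.23995.
CI: 0.852 ± 0.23995 → (0.612, 1.092).
With 95% confidence, each one-unit increase in waist circumference is associated with a change of between 0.612 and 1.092 % in body fat percentage, holding the other predictors fixed.

(0.612, 1.092)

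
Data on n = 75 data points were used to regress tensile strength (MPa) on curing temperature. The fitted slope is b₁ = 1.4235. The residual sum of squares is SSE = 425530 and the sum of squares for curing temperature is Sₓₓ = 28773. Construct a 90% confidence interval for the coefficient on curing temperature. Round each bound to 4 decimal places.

(0.6736, 2.1734)

MSE = SSE/(n − 2) = 425530/73 = 5829.18.
SE(b₁) = √(MSE/Sₓₓ) = √(5829.18/28773) = 0.450102.
df = n − 2 = 73.
t* = t_{0.05, 73} = 1.665996.
Margin = t* × SE = 1.665996 × 0.450102 = 0.749868.
CI: 1.4235 ± 0.749868 → (0.6736, 2.1734).
With 90% confidence, each one-unit increase in curing temperature is associated with a change of between 0.6736 and 2.1734 MPa in tensile strength.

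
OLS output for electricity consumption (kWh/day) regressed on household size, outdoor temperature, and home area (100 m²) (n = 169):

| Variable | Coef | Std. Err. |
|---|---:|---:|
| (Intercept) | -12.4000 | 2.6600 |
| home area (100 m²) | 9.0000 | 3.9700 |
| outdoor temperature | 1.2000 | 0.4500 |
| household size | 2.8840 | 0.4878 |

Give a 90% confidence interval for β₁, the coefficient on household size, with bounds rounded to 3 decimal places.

(2.077, 3.691)

Read off: b = 2.8840, SE = 0.4878 for household size.
df = n − k − 1 = 169 − 3 − 1 = 165.
t* = t_{0.05, 165} = 1.654141.
Margin = t* × SE = 1.654141 × 0.4878 = 0.80689.
CI: 2.8840 ± 0.80689 → (2.077, 3.691).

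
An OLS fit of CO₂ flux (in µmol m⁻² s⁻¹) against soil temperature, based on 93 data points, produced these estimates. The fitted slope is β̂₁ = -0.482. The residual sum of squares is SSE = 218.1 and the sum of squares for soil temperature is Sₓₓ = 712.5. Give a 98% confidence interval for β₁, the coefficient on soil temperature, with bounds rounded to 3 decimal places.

MSE = SSE/(n − 2) = 218.1/91 = 2.3967.
SE(β̂₁) = √(MSE/Sₓₓ) = √(2.3967/712.5) = 0.0579982.
df = n − 2 = 91.
t* = t_{0.01, 91} = 2.368026.
Margin = t* × SE = 2.368026 × 0.0579982 = 0.13734.
CI: -0.482 ± 0.13734 → (-0.619, -0.345).
With 98% confidence, each one-unit increase in soil temperature is associated with a change of between -0.619 and -0.345 µmol m⁻² s⁻¹ in CO₂ flux.

(-0.619, -0.345)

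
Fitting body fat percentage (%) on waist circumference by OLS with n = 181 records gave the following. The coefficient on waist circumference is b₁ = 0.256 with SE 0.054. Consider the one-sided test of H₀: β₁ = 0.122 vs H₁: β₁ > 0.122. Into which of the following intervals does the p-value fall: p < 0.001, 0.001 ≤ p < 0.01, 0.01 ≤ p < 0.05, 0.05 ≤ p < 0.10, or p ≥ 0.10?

0.001 ≤ p < 0.01

t = (0.256 − 0.122) / 0.054 = 2.481.
df = n − 2 = 181 − 2 = 179.
One-sided p = P(T_{179} > t) ≈ 0.0070.
So 0.001 ≤ p < 0.01.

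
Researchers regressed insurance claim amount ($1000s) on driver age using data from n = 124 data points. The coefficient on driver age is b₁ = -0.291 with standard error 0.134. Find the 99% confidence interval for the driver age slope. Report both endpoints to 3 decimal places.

(-0.642, 0.060)

df = n − 2 = 124 − 2 = 122.
t* = t_{0.005, 122} = 2.616729.
Margin = t* × SE = 2.616729 × 0.134 = 0.35064.
CI: -0.291 ± 0.35064 → (-0.642, 0.060).
With 99% confidence, each one-unit increase in driver age is associated with a change of between -0.642 and 0.060 $1000s in insurance claim amount.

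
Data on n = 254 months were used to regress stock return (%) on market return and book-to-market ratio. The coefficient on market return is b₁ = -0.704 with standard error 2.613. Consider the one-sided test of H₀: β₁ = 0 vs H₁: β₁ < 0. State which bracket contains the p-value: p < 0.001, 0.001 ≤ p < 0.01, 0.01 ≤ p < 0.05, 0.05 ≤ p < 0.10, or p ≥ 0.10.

t = -0.704 / 2.613 = -0.269.
df = n − k − 1 = 254 − 2 − 1 = 251.
One-sided p = P(T_{251} < t) ≈ 0.3939.
So p ≥ 0.10.

p ≥ 0.10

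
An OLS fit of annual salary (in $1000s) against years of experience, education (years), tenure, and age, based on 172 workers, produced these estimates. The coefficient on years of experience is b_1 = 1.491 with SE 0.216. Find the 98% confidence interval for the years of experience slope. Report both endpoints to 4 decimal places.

df = n − k − 1 = 172 − 4 − 1 = 167.
t* = t_{0.01, 167} = 2.348884.
Margin = t* × SE = 2.348884 × 0.216 = 0.507359.
CI: 1.491 ± 0.507359 → (0.9836, 1.9984).
With 98% confidence, each one-unit increase in years of experience is associated with a change of between 0.9836 and 1.9984 $1000s in annual salary, holding the other predictors fixed.

(0.9836, 1.9984)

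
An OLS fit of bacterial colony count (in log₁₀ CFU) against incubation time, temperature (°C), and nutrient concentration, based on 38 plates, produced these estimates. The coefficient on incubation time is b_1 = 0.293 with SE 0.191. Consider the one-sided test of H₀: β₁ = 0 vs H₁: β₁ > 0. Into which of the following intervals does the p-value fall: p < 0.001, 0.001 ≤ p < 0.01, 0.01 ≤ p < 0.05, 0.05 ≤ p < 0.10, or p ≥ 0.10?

0.05 ≤ p < 0.10

t = 0.293 / 0.191 = 1.534.
df = n − k − 1 = 38 − 3 − 1 = 34.
One-sided p = P(T_{34} > t) ≈ 0.0671.
So 0.05 ≤ p < 0.10.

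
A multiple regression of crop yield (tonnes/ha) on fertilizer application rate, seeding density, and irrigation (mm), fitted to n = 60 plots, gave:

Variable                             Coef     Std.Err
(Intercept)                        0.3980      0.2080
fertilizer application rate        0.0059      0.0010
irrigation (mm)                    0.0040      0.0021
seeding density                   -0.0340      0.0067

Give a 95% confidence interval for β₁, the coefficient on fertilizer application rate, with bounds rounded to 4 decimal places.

(0.0039, 0.0079)

Read off: b = 0.0059, SE = 0.0010 for fertilizer application rate.
df = n − k − 1 = 60 − 3 − 1 = 56.
t* = t_{0.025, 56} = 2.003241.
Margin = t* × SE = 2.003241 × 0.0010 = 0.002003.
CI: 0.0059 ± 0.002003 → (0.0039, 0.0079).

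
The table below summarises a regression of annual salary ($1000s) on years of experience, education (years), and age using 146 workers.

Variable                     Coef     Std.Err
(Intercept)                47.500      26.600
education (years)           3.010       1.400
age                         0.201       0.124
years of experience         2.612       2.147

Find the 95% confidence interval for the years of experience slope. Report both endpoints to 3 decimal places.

Read off: b = 2.612, SE = 2.147 for years of experience.
df = n − k − 1 = 146 − 3 − 1 = 142.
t* = t_{0.025, 142} = 1.976811.
Margin = t* × SE = 1.976811 × 2.147 = 4.24421.
CI: 2.612 ± 4.24421 → (-1.632, 6.856).

(-1.632, 6.856)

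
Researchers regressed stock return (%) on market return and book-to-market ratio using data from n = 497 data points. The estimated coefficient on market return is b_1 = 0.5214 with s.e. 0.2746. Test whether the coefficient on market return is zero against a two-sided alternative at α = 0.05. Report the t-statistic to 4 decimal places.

t = 1.8988

H₀: β₁ = 0 vs H₁: β₁ ≠ 0.
t = (b_1 − β₁⁰)/SE = 0.5214 / 0.2746 = 1.8988.
df = n − k − 1 = 497 − 2 − 1 = 494.
Two-sided p ≈ 0.0582, which is ≥ 0.05, so fail to reject H₀.
The data do not give significant evidence of an association between market return and stock return, after adjusting for the other predictors.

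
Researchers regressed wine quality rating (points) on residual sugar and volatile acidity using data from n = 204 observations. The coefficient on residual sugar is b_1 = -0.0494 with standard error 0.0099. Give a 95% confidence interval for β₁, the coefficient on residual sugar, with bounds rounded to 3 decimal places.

(-0.069, -0.030)

df = n − k − 1 = 204 − 2 − 1 = 201.
t* = t_{0.025, 201} = 1.971837.
Margin = t* × SE = 1.971837 × 0.0099 = 0.01952.
CI: -0.0494 ± 0.01952 → (-0.069, -0.030).
With 95% confidence, each one-unit increase in residual sugar is associated with a change of between -0.069 and -0.030 points in wine quality rating, holding the other predictors fixed.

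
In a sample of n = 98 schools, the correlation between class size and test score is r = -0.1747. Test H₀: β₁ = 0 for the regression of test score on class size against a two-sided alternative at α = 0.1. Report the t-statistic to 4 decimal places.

t = -1.7384

t = r·√(n − 2)/√(1 − r²) = -0.1747·√96/√0.96948 = -1.7384.
df = n − 2 = 96.
Two-sided p ≈ 0.0853, which is < 0.1, so reject H₀.
There is evidence of a linear association between class size and test score.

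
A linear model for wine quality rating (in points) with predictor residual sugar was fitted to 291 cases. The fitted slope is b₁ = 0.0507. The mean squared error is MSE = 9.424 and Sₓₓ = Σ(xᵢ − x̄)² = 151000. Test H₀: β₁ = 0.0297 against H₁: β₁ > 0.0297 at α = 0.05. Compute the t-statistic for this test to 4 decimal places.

t = 2.6582

SE(b₁) = √(MSE/Sₓₓ) = √(9.424/151000) = 0.00790004.
t = (0.0507 − 0.0297) / 0.00790004 = 2.6582.
df = n − 2 = 289.
One-sided p ≈ 0.0041, which is < 0.05, so reject H₀.
There is evidence that the true slope on residual sugar exceeds 0.0297 points per unit.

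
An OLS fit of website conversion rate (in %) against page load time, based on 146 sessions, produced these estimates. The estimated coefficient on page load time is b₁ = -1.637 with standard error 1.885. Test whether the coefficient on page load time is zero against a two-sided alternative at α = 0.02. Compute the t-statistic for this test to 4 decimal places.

t = -0.8684

H₀: β₁ = 0 vs H₁: β₁ ≠ 0.
t = (b₁ − β₁⁰)/SE = -1.637 / 1.885 = -0.8684.
df = n − 2 = 146 − 2 = 144.
Two-sided p ≈ 0.3866, which is ≥ 0.02, so fail to reject H₀.
The data do not give significant evidence of an association between page load time and website conversion rate.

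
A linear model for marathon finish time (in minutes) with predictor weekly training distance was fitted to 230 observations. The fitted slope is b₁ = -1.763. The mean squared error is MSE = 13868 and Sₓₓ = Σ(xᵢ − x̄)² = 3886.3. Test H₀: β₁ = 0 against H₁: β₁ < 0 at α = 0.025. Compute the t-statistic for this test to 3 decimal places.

SE(b₁) = √(MSE/Sₓₓ) = √(13868/3886.3) = 1.88903.
t = -1.763 / 1.88903 = -0.933.
df = n − 2 = 228.
One-sided p ≈ 0.1758, which is ≥ 0.025, so fail to reject H₀.
The data do not give significant evidence that the true slope on weekly training distance is negative.

t = -0.933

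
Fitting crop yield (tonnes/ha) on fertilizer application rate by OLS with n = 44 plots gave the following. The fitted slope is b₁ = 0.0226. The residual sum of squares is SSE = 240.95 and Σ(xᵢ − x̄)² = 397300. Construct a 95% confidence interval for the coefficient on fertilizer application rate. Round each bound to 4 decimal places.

(0.0149, 0.0303)

MSE = SSE/(n − 2) = 240.95/42 = 5.7369.
SE(b₁) = √(MSE/Sₓₓ) = √(5.7369/397300) = 0.00379996.
df = n − 2 = 42.
t* = t_{0.025, 42} = 2.018082.
Margin = t* × SE = 2.018082 × 0.00379996 = 0.007669.
CI: 0.0226 ± 0.007669 → (0.0149, 0.0303).
With 95% confidence, each one-unit increase in fertilizer application rate is associated with a change of between 0.0149 and 0.0303 tonnes/ha in crop yield.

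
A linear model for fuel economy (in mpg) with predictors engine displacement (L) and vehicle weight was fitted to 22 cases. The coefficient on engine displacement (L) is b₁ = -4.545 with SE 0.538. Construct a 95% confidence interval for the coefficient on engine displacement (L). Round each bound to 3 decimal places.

(-5.671, -3.419)

df = n − k − 1 = 22 − 2 − 1 = 19.
t* = t_{0.025, 19} = 2.093024.
Margin = t* × SE = 2.093024 × 0.538 = 1.12605.
CI: -4.545 ± 1.12605 → (-5.671, -3.419).
With 95% confidence, each one-unit increase in engine displacement (L) is associated with a change of between -5.671 and -3.419 mpg in fuel economy, holding the other predictors fixed.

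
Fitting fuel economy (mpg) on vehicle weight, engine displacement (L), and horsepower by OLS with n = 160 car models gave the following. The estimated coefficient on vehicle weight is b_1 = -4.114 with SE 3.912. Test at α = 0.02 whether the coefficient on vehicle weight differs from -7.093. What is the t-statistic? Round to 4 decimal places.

H₀: β₁ = -7.093 vs H₁: β₁ ≠ -7.093.
t = (b_1 − β₁⁰)/SE = (-4.114 − (-7.093)) / 3.912 = 0.7615.
df = n − k − 1 = 160 − 3 − 1 = 156.
Two-sided p ≈ 0.4475, which is ≥ 0.02, so fail to reject H₀.
The data are consistent with a true slope of -7.093 mpg per unit of vehicle weight, holding the other predictors fixed.

t = 0.7615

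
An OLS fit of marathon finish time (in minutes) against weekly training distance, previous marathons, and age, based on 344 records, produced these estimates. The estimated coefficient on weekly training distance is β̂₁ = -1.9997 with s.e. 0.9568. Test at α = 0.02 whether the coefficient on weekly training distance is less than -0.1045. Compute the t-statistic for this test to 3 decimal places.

H₀: β₁ = -0.1045 vs H₁: β₁ < -0.1045.
t = (β̂₁ − β₁⁰)/SE = (-1.9997 − (-0.1045)) / 0.9568 = -1.981.
df = n − k − 1 = 344 − 3 − 1 = 340.
One-sided p ≈ 0.0242, which is ≥ 0.02, so fail to reject H₀.
The data do not give significant evidence that the true slope on weekly training distance is below -0.1045 minutes per unit, holding the other predictors fixed.

t = -1.981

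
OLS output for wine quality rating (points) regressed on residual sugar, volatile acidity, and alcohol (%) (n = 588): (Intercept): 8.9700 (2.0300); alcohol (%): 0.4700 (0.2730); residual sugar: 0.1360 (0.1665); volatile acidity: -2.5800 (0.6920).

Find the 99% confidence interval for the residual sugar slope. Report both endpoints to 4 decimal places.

(-0.2943, 0.5663)

Read off: b = 0.1360, SE = 0.1665 for residual sugar.
df = n − k − 1 = 588 − 3 − 1 = 584.
t* = t_{0.005, 584} = 2.584274.
Margin = t* × SE = 2.584274 × 0.1665 = 0.430282.
CI: 0.1360 ± 0.430282 → (-0.2943, 0.5663).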